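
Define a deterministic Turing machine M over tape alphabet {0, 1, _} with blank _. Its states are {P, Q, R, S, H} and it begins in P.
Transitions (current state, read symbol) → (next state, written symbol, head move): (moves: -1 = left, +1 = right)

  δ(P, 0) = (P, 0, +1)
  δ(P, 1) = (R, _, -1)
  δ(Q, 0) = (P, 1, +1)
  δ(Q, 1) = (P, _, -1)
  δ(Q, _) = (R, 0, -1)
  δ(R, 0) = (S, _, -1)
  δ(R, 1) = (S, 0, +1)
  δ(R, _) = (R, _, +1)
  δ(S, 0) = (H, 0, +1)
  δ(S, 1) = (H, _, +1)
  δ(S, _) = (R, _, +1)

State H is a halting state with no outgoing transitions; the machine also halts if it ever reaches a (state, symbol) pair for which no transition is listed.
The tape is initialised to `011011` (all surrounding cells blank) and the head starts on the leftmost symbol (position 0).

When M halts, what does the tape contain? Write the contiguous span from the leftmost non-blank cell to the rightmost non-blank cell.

P | _[0]11011   read 0 → write 0, move +1, go to P
P | _0[1]1011   read 1 → write _, move -1, go to R
R | _[0]_1011   read 0 → write _, move -1, go to S
S | [_]__1011   read _ → write _, move +1, go to R
R | _[_]_1011   read _ → write _, move +1, go to R
R | __[_]1011   read _ → write _, move +1, go to R
R | ___[1]011   read 1 → write 0, move +1, go to S
S | ___0[0]11   read 0 → write 0, move +1, go to H
H | ___00[1]1
The non-blank tape span at halt is 0011.

0011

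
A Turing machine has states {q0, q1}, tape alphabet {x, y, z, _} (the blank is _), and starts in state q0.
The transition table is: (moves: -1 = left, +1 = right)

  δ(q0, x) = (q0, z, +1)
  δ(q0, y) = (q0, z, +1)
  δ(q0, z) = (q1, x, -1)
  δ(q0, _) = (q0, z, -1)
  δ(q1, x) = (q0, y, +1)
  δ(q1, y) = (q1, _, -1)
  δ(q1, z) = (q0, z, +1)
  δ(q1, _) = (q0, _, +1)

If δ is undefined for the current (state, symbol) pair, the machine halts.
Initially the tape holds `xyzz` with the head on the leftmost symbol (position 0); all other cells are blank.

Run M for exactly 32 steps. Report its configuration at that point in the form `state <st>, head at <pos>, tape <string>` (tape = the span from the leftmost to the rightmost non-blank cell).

state=q0 head=0 tape=[x]yzz____   (q0,x)→(q0,z,+1)
state=q0 head=1 tape=z[y]zz____   (q0,y)→(q0,z,+1)
state=q0 head=2 tape=zz[z]z____   (q0,z)→(q1,x,-1)
state=q1 head=1 tape=z[z]xz____   (q1,z)→(q0,z,+1)
state=q0 head=2 tape=zz[x]z____   (q0,x)→(q0,z,+1)
state=q0 head=3 tape=zzz[z]____   (q0,z)→(q1,x,-1)
state=q1 head=2 tape=zz[z]x____   (q1,z)→(q0,z,+1)
state=q0 head=3 tape=zzz[x]____   (q0,x)→(q0,z,+1)
state=q0 head=4 tape=zzzz[_]___   (q0,_)→(q0,z,-1)
state=q0 head=3 tape=zzz[z]z___   (q0,z)→(q1,x,-1)
state=q1 head=2 tape=zz[z]xz___   (q1,z)→(q0,z,+1)
state=q0 head=3 tape=zzz[x]z___   (q0,x)→(q0,z,+1)
state=q0 head=4 tape=zzzz[z]___   (q0,z)→(q1,x,-1)
state=q1 head=3 tape=zzz[z]x___   (q1,z)→(q0,z,+1)
state=q0 head=4 tape=zzzz[x]___   (q0,x)→(q0,z,+1)
state=q0 head=5 tape=zzzzz[_]__   (q0,_)→(q0,z,-1)
state=q0 head=4 tape=zzzz[z]z__   (q0,z)→(q1,x,-1)
state=q1 head=3 tape=zzz[z]xz__   (q1,z)→(q0,z,+1)
state=q0 head=4 tape=zzzz[x]z__   (q0,x)→(q0,z,+1)
state=q0 head=5 tape=zzzzz[z]__   (q0,z)→(q1,x,-1)
state=q1 head=4 tape=zzzz[z]x__   (q1,z)→(q0,z,+1)
state=q0 head=5 tape=zzzzz[x]__   (q0,x)→(q0,z,+1)
state=q0 head=6 tape=zzzzzz[_]_   (q0,_)→(q0,z,-1)
state=q0 head=5 tape=zzzzz[z]z_   (q0,z)→(q1,x,-1)
state=q1 head=4 tape=zzzz[z]xz_   (q1,z)→(q0,z,+1)
state=q0 head=5 tape=zzzzz[x]z_   (q0,x)→(q0,z,+1)
state=q0 head=6 tape=zzzzzz[z]_   (q0,z)→(q1,x,-1)
state=q1 head=5 tape=zzzzz[z]x_   (q1,z)→(q0,z,+1)
state=q0 head=6 tape=zzzzzz[x]_   (q0,x)→(q0,z,+1)
state=q0 head=7 tape=zzzzzzz[_]   (q0,_)→(q0,z,-1)
state=q0 head=6 tape=zzzzzz[z]z   (q0,z)→(q1,x,-1)
state=q1 head=5 tape=zzzzz[z]xz   (q1,z)→(q0,z,+1)
state=q0 head=6 tape=zzzzzz[x]z
After 32 steps: state q0, head at 6, tape zzzzzzxz.

state q0, head at 6, tape zzzzzzxz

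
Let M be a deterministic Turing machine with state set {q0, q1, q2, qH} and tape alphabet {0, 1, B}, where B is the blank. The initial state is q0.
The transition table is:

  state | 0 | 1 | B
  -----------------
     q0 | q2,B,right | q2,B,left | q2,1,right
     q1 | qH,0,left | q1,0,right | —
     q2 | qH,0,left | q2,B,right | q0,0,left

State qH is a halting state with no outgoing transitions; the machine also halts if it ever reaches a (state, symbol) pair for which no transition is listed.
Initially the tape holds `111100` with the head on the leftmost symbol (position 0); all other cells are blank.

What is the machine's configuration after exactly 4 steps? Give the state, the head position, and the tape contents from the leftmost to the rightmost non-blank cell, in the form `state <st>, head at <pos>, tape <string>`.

state qH, head at -2, tape 10B11100

q0 | BB[1]11100   read 1 → write B, move left, go to q2
q2 | B[B]B11100   read B → write 0, move left, go to q0
q0 | [B]0B11100   read B → write 1, move right, go to q2
q2 | 1[0]B11100   read 0 → write 0, move left, go to qH
qH | [1]0B11100
After 4 steps: state qH, head at -2, tape 10B11100.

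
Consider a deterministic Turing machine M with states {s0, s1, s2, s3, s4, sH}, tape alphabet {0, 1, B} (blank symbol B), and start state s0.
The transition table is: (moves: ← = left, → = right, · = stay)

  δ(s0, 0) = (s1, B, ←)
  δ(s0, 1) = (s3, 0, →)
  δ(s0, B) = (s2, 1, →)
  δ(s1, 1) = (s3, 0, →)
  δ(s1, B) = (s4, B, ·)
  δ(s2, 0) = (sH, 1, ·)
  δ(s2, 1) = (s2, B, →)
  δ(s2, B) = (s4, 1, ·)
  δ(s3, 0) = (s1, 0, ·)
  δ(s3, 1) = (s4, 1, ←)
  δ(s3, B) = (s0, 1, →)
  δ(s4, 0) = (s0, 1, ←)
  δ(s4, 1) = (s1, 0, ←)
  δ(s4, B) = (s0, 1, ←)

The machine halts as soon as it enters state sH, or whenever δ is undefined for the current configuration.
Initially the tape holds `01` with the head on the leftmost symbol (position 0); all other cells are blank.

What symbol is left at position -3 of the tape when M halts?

state=s0 head=0 tape=BBB[0]1   (s0,0)→(s1,B,←)
state=s1 head=-1 tape=BB[B]B1   (s1,B)→(s4,B,·)
state=s4 head=-1 tape=BB[B]B1   (s4,B)→(s0,1,←)
state=s0 head=-2 tape=B[B]1B1   (s0,B)→(s2,1,→)
state=s2 head=-1 tape=B1[1]B1   (s2,1)→(s2,B,→)
state=s2 head=0 tape=B1B[B]1   (s2,B)→(s4,1,·)
state=s4 head=0 tape=B1B[1]1   (s4,1)→(s1,0,←)
state=s1 head=-1 tape=B1[B]01   (s1,B)→(s4,B,·)
state=s4 head=-1 tape=B1[B]01   (s4,B)→(s0,1,←)
state=s0 head=-2 tape=B[1]101   (s0,1)→(s3,0,→)
state=s3 head=-1 tape=B0[1]01   (s3,1)→(s4,1,←)
state=s4 head=-2 tape=B[0]101   (s4,0)→(s0,1,←)
state=s0 head=-3 tape=[B]1101   (s0,B)→(s2,1,→)
state=s2 head=-2 tape=1[1]101   (s2,1)→(s2,B,→)
state=s2 head=-1 tape=1B[1]01   (s2,1)→(s2,B,→)
state=s2 head=0 tape=1BB[0]1   (s2,0)→(sH,1,·)
state=sH head=0 tape=1BB[1]1
Cell -3 holds 1 when M halts.

1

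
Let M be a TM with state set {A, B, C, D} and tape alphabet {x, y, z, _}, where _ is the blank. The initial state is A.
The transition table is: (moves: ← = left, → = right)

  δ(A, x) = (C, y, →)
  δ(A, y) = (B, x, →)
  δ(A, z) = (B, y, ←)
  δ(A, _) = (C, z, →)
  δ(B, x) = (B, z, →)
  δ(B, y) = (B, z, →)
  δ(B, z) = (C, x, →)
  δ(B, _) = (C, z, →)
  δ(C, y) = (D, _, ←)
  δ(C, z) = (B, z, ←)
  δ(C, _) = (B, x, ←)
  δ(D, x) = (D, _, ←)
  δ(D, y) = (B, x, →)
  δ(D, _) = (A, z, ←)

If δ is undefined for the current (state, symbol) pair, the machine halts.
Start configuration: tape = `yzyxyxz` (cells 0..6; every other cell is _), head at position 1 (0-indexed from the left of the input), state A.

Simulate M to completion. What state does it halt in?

state=A head=1 tape=y[z]yxyxz___   (A,z)→(B,y,←)
state=B head=0 tape=[y]yyxyxz___   (B,y)→(B,z,→)
state=B head=1 tape=z[y]yxyxz___   (B,y)→(B,z,→)
state=B head=2 tape=zz[y]xyxz___   (B,y)→(B,z,→)
state=B head=3 tape=zzz[x]yxz___   (B,x)→(B,z,→)
state=B head=4 tape=zzzz[y]xz___   (B,y)→(B,z,→)
state=B head=5 tape=zzzzz[x]z___   (B,x)→(B,z,→)
state=B head=6 tape=zzzzzz[z]___   (B,z)→(C,x,→)
state=C head=7 tape=zzzzzzx[_]__   (C,_)→(B,x,←)
state=B head=6 tape=zzzzzz[x]x__   (B,x)→(B,z,→)
state=B head=7 tape=zzzzzzz[x]__   (B,x)→(B,z,→)
state=B head=8 tape=zzzzzzzz[_]_   (B,_)→(C,z,→)
state=C head=9 tape=zzzzzzzzz[_]   (C,_)→(B,x,←)
state=B head=8 tape=zzzzzzzz[z]x   (B,z)→(C,x,→)
state=C head=9 tape=zzzzzzzzx[x]
No transition is defined for (C, x); M halts in state C.

C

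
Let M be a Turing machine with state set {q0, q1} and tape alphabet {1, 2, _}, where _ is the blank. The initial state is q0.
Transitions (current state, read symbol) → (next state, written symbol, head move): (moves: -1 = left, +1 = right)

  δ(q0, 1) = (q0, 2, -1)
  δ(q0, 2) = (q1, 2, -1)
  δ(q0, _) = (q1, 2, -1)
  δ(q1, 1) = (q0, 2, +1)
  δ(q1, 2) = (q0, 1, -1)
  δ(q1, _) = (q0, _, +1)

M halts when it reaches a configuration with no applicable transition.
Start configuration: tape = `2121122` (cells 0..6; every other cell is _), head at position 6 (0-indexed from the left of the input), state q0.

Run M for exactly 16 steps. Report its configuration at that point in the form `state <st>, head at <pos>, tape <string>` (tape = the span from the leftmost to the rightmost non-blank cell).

q0 | _212112[2]   read 2 → write 2, move -1, go to q1
q1 | _21211[2]2   read 2 → write 1, move -1, go to q0
q0 | _2121[1]12   read 1 → write 2, move -1, go to q0
q0 | _212[1]212   read 1 → write 2, move -1, go to q0
q0 | _21[2]2212   read 2 → write 2, move -1, go to q1
q1 | _2[1]22212   read 1 → write 2, move +1, go to q0
q0 | _22[2]2212   read 2 → write 2, move -1, go to q1
q1 | _2[2]22212   read 2 → write 1, move -1, go to q0
q0 | _[2]122212   read 2 → write 2, move -1, go to q1
q1 | [_]2122212   read _ → write _, move +1, go to q0
q0 | _[2]122212   read 2 → write 2, move -1, go to q1
q1 | [_]2122212   read _ → write _, move +1, go to q0
q0 | _[2]122212   read 2 → write 2, move -1, go to q1
q1 | [_]2122212   read _ → write _, move +1, go to q0
q0 | _[2]122212   read 2 → write 2, move -1, go to q1
q1 | [_]2122212   read _ → write _, move +1, go to q0
q0 | _[2]122212
After 16 steps: state q0, head at 0, tape 2122212.

state q0, head at 0, tape 2122212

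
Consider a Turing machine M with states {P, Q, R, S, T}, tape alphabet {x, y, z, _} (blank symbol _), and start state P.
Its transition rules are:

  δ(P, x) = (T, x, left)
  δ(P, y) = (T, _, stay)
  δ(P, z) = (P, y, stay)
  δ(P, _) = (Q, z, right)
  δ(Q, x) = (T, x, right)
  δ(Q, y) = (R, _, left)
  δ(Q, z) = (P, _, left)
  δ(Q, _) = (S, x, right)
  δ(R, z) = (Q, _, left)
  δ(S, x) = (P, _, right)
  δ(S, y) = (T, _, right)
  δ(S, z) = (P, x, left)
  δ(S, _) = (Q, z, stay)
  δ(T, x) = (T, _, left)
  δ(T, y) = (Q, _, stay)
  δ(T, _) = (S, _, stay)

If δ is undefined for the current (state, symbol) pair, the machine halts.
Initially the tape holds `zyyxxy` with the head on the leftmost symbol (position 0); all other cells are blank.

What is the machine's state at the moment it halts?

P | _[z]yyxxy   read z → write y, move stay, go to P
P | _[y]yyxxy   read y → write _, move stay, go to T
T | _[_]yyxxy   read _ → write _, move stay, go to S
S | _[_]yyxxy   read _ → write z, move stay, go to Q
Q | _[z]yyxxy   read z → write _, move left, go to P
P | [_]_yyxxy   read _ → write z, move right, go to Q
Q | z[_]yyxxy   read _ → write x, move right, go to S
S | zx[y]yxxy   read y → write _, move right, go to T
T | zx_[y]xxy   read y → write _, move stay, go to Q
Q | zx_[_]xxy   read _ → write x, move right, go to S
S | zx_x[x]xy   read x → write _, move right, go to P
P | zx_x_[x]y   read x → write x, move left, go to T
T | zx_x[_]xy   read _ → write _, move stay, go to S
S | zx_x[_]xy   read _ → write z, move stay, go to Q
Q | zx_x[z]xy   read z → write _, move left, go to P
P | zx_[x]_xy   read x → write x, move left, go to T
T | zx[_]x_xy   read _ → write _, move stay, go to S
S | zx[_]x_xy   read _ → write z, move stay, go to Q
Q | zx[z]x_xy   read z → write _, move left, go to P
P | z[x]_x_xy   read x → write x, move left, go to T
T | [z]x_x_xy
No transition is defined for (T, z); M halts in state T.

T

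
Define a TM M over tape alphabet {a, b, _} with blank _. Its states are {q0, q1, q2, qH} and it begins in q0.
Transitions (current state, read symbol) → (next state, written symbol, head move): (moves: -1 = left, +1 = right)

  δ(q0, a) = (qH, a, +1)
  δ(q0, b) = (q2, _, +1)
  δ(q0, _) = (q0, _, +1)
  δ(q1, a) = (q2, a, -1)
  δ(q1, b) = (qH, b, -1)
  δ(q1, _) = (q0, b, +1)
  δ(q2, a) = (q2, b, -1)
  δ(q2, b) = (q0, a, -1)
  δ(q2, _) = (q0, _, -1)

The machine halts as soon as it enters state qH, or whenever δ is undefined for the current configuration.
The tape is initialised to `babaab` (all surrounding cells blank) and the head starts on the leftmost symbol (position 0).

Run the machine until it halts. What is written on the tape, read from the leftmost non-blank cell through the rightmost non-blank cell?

state=q0 head=0 tape=_[b]abaab   (q0,b)→(q2,_,+1)
state=q2 head=1 tape=__[a]baab   (q2,a)→(q2,b,-1)
state=q2 head=0 tape=_[_]bbaab   (q2,_)→(q0,_,-1)
state=q0 head=-1 tape=[_]_bbaab   (q0,_)→(q0,_,+1)
state=q0 head=0 tape=_[_]bbaab   (q0,_)→(q0,_,+1)
state=q0 head=1 tape=__[b]baab   (q0,b)→(q2,_,+1)
state=q2 head=2 tape=___[b]aab   (q2,b)→(q0,a,-1)
state=q0 head=1 tape=__[_]aaab   (q0,_)→(q0,_,+1)
state=q0 head=2 tape=___[a]aab   (q0,a)→(qH,a,+1)
state=qH head=3 tape=___a[a]ab
The non-blank tape span at halt is aaab.

aaab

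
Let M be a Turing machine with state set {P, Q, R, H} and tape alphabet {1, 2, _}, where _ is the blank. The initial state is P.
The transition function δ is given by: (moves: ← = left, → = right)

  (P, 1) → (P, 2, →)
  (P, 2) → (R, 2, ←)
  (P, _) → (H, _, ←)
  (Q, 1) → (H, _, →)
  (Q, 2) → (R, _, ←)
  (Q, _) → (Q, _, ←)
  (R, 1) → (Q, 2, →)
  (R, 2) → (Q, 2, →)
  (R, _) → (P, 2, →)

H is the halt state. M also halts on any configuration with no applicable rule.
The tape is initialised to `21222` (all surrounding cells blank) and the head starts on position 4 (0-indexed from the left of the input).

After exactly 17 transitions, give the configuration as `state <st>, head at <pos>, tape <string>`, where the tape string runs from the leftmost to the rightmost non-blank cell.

state H, head at -1, tape 2

state=P head=4 tape=_2122[2]   (P,2)→(R,2,←)
state=R head=3 tape=_212[2]2   (R,2)→(Q,2,→)
state=Q head=4 tape=_2122[2]   (Q,2)→(R,_,←)
state=R head=3 tape=_212[2]_   (R,2)→(Q,2,→)
state=Q head=4 tape=_2122[_]   (Q,_)→(Q,_,←)
state=Q head=3 tape=_212[2]_   (Q,2)→(R,_,←)
state=R head=2 tape=_21[2]__   (R,2)→(Q,2,→)
state=Q head=3 tape=_212[_]_   (Q,_)→(Q,_,←)
state=Q head=2 tape=_21[2]__   (Q,2)→(R,_,←)
state=R head=1 tape=_2[1]___   (R,1)→(Q,2,→)
state=Q head=2 tape=_22[_]__   (Q,_)→(Q,_,←)
state=Q head=1 tape=_2[2]___   (Q,2)→(R,_,←)
state=R head=0 tape=_[2]____   (R,2)→(Q,2,→)
state=Q head=1 tape=_2[_]___   (Q,_)→(Q,_,←)
state=Q head=0 tape=_[2]____   (Q,2)→(R,_,←)
state=R head=-1 tape=[_]_____   (R,_)→(P,2,→)
state=P head=0 tape=2[_]____   (P,_)→(H,_,←)
state=H head=-1 tape=[2]_____
After 17 steps: state H, head at -1, tape 2.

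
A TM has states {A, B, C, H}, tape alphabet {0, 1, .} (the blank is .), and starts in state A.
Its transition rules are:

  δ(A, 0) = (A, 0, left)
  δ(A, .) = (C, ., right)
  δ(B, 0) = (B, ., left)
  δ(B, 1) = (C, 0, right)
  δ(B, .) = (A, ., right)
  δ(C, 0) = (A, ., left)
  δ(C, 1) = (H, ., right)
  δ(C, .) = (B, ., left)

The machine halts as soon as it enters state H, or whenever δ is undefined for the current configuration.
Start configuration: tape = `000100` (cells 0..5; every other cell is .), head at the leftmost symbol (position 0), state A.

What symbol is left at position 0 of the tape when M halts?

.

state=A head=0 tape=.[0]00100   (A,0)→(A,0,left)
state=A head=-1 tape=[.]000100   (A,.)→(C,.,right)
state=C head=0 tape=.[0]00100   (C,0)→(A,.,left)
state=A head=-1 tape=[.].00100   (A,.)→(C,.,right)
state=C head=0 tape=.[.]00100   (C,.)→(B,.,left)
state=B head=-1 tape=[.].00100   (B,.)→(A,.,right)
state=A head=0 tape=.[.]00100   (A,.)→(C,.,right)
state=C head=1 tape=..[0]0100   (C,0)→(A,.,left)
state=A head=0 tape=.[.].0100   (A,.)→(C,.,right)
state=C head=1 tape=..[.]0100   (C,.)→(B,.,left)
state=B head=0 tape=.[.].0100   (B,.)→(A,.,right)
state=A head=1 tape=..[.]0100   (A,.)→(C,.,right)
state=C head=2 tape=...[0]100   (C,0)→(A,.,left)
state=A head=1 tape=..[.].100   (A,.)→(C,.,right)
state=C head=2 tape=...[.]100   (C,.)→(B,.,left)
state=B head=1 tape=..[.].100   (B,.)→(A,.,right)
state=A head=2 tape=...[.]100   (A,.)→(C,.,right)
state=C head=3 tape=....[1]00   (C,1)→(H,.,right)
state=H head=4 tape=.....[0]0
Cell 0 holds . when M halts.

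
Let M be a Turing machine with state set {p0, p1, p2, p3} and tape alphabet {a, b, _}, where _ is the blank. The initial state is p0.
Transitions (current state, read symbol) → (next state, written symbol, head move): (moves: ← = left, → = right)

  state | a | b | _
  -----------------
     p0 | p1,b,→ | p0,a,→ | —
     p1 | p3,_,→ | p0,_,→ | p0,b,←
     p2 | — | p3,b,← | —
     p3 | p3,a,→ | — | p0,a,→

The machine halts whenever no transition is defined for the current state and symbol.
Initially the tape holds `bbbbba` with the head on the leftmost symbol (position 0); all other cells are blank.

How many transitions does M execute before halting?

state=p0 head=0 tape=[b]bbbba__   (p0,b)→(p0,a,→)
state=p0 head=1 tape=a[b]bbba__   (p0,b)→(p0,a,→)
state=p0 head=2 tape=aa[b]bba__   (p0,b)→(p0,a,→)
state=p0 head=3 tape=aaa[b]ba__   (p0,b)→(p0,a,→)
state=p0 head=4 tape=aaaa[b]a__   (p0,b)→(p0,a,→)
state=p0 head=5 tape=aaaaa[a]__   (p0,a)→(p1,b,→)
state=p1 head=6 tape=aaaaab[_]_   (p1,_)→(p0,b,←)
state=p0 head=5 tape=aaaaa[b]b_   (p0,b)→(p0,a,→)
state=p0 head=6 tape=aaaaaa[b]_   (p0,b)→(p0,a,→)
state=p0 head=7 tape=aaaaaaa[_]
M halts after 9 transitions.

9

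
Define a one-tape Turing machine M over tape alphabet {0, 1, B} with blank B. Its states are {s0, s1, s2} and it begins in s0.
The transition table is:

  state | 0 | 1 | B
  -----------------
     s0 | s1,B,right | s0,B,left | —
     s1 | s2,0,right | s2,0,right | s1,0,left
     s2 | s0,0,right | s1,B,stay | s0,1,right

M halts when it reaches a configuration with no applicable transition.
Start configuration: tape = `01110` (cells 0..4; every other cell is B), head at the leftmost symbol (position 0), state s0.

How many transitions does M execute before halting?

15

state=s0 head=0 tape=[0]1110BB   (s0,0)→(s1,B,right)
state=s1 head=1 tape=B[1]110BB   (s1,1)→(s2,0,right)
state=s2 head=2 tape=B0[1]10BB   (s2,1)→(s1,B,stay)
state=s1 head=2 tape=B0[B]10BB   (s1,B)→(s1,0,left)
state=s1 head=1 tape=B[0]010BB   (s1,0)→(s2,0,right)
state=s2 head=2 tape=B0[0]10BB   (s2,0)→(s0,0,right)
state=s0 head=3 tape=B00[1]0BB   (s0,1)→(s0,B,left)
state=s0 head=2 tape=B0[0]B0BB   (s0,0)→(s1,B,right)
state=s1 head=3 tape=B0B[B]0BB   (s1,B)→(s1,0,left)
state=s1 head=2 tape=B0[B]00BB   (s1,B)→(s1,0,left)
state=s1 head=1 tape=B[0]000BB   (s1,0)→(s2,0,right)
state=s2 head=2 tape=B0[0]00BB   (s2,0)→(s0,0,right)
state=s0 head=3 tape=B00[0]0BB   (s0,0)→(s1,B,right)
state=s1 head=4 tape=B00B[0]BB   (s1,0)→(s2,0,right)
state=s2 head=5 tape=B00B0[B]B   (s2,B)→(s0,1,right)
state=s0 head=6 tape=B00B01[B]
M halts after 15 transitions.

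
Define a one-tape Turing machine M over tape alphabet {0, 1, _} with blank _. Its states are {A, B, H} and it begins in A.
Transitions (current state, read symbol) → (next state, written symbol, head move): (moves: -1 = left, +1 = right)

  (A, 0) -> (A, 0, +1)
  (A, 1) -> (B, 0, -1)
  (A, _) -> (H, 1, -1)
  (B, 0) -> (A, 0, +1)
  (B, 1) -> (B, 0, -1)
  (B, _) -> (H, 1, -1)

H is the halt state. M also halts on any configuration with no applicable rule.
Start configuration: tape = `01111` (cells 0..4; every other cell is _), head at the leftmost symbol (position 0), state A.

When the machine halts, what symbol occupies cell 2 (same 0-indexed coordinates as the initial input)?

0

A | [0]1111_   read 0 → write 0, move +1, go to A
A | 0[1]111_   read 1 → write 0, move -1, go to B
B | [0]0111_   read 0 → write 0, move +1, go to A
A | 0[0]111_   read 0 → write 0, move +1, go to A
A | 00[1]11_   read 1 → write 0, move -1, go to B
B | 0[0]011_   read 0 → write 0, move +1, go to A
A | 00[0]11_   read 0 → write 0, move +1, go to A
A | 000[1]1_   read 1 → write 0, move -1, go to B
B | 00[0]01_   read 0 → write 0, move +1, go to A
A | 000[0]1_   read 0 → write 0, move +1, go to A
A | 0000[1]_   read 1 → write 0, move -1, go to B
B | 000[0]0_   read 0 → write 0, move +1, go to A
A | 0000[0]_   read 0 → write 0, move +1, go to A
A | 00000[_]   read _ → write 1, move -1, go to H
H | 0000[0]1
Cell 2 holds 0 when M halts.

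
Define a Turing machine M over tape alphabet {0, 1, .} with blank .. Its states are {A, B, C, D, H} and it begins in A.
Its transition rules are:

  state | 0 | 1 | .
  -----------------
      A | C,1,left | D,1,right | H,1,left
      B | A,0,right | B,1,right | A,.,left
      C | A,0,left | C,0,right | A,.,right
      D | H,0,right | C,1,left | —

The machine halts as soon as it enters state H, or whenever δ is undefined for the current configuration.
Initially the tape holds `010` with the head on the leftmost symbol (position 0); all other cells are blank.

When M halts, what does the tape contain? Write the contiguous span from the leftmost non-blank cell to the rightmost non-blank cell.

state=A head=0 tape=..[0]10   (A,0)→(C,1,left)
state=C head=-1 tape=.[.]110   (C,.)→(A,.,right)
state=A head=0 tape=..[1]10   (A,1)→(D,1,right)
state=D head=1 tape=..1[1]0   (D,1)→(C,1,left)
state=C head=0 tape=..[1]10   (C,1)→(C,0,right)
state=C head=1 tape=..0[1]0   (C,1)→(C,0,right)
state=C head=2 tape=..00[0]   (C,0)→(A,0,left)
state=A head=1 tape=..0[0]0   (A,0)→(C,1,left)
state=C head=0 tape=..[0]10   (C,0)→(A,0,left)
state=A head=-1 tape=.[.]010   (A,.)→(H,1,left)
state=H head=-2 tape=[.]1010
The non-blank tape span at halt is 1010.

1010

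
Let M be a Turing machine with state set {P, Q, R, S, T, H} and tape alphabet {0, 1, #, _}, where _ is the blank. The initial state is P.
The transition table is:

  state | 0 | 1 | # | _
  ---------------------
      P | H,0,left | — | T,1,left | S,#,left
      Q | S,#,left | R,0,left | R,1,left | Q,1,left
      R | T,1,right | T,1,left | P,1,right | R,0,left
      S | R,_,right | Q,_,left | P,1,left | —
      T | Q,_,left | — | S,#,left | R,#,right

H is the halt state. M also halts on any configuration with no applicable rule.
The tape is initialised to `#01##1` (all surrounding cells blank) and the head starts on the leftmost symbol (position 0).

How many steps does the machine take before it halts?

state=P head=0 tape=__[#]01##1   (P,#)→(T,1,left)
state=T head=-1 tape=_[_]101##1   (T,_)→(R,#,right)
state=R head=0 tape=_#[1]01##1   (R,1)→(T,1,left)
state=T head=-1 tape=_[#]101##1   (T,#)→(S,#,left)
state=S head=-2 tape=[_]#101##1
M halts after 4 transitions.

4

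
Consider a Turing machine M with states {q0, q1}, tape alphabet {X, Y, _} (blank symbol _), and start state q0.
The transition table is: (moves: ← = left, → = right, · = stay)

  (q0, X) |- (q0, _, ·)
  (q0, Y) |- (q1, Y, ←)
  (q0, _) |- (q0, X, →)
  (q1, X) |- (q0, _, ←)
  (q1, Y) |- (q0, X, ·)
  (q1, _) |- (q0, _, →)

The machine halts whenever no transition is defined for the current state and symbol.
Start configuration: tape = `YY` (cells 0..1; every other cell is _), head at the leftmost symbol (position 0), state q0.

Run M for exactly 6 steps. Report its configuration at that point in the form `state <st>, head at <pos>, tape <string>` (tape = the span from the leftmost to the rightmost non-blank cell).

q0 | _[Y]Y   read Y → write Y, move ←, go to q1
q1 | [_]YY   read _ → write _, move →, go to q0
q0 | _[Y]Y   read Y → write Y, move ←, go to q1
q1 | [_]YY   read _ → write _, move →, go to q0
q0 | _[Y]Y   read Y → write Y, move ←, go to q1
q1 | [_]YY   read _ → write _, move →, go to q0
q0 | _[Y]Y
After 6 steps: state q0, head at 0, tape YY.

state q0, head at 0, tape YY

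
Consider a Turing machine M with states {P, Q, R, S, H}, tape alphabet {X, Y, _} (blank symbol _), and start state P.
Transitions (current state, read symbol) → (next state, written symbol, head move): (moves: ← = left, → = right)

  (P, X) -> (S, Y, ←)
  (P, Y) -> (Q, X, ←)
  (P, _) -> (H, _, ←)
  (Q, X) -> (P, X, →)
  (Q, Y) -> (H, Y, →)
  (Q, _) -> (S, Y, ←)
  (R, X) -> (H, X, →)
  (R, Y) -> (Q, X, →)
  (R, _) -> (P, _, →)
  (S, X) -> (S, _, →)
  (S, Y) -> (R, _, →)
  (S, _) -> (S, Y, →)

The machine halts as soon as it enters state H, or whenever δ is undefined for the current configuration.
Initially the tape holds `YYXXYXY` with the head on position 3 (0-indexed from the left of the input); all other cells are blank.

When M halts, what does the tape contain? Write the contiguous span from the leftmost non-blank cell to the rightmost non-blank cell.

state=P head=3 tape=YYX[X]YXY__   (P,X)→(S,Y,←)
state=S head=2 tape=YY[X]YYXY__   (S,X)→(S,_,→)
state=S head=3 tape=YY_[Y]YXY__   (S,Y)→(R,_,→)
state=R head=4 tape=YY__[Y]XY__   (R,Y)→(Q,X,→)
state=Q head=5 tape=YY__X[X]Y__   (Q,X)→(P,X,→)
state=P head=6 tape=YY__XX[Y]__   (P,Y)→(Q,X,←)
state=Q head=5 tape=YY__X[X]X__   (Q,X)→(P,X,→)
state=P head=6 tape=YY__XX[X]__   (P,X)→(S,Y,←)
state=S head=5 tape=YY__X[X]Y__   (S,X)→(S,_,→)
state=S head=6 tape=YY__X_[Y]__   (S,Y)→(R,_,→)
state=R head=7 tape=YY__X__[_]_   (R,_)→(P,_,→)
state=P head=8 tape=YY__X___[_]   (P,_)→(H,_,←)
state=H head=7 tape=YY__X__[_]_
The non-blank tape span at halt is YY__X.

YY__X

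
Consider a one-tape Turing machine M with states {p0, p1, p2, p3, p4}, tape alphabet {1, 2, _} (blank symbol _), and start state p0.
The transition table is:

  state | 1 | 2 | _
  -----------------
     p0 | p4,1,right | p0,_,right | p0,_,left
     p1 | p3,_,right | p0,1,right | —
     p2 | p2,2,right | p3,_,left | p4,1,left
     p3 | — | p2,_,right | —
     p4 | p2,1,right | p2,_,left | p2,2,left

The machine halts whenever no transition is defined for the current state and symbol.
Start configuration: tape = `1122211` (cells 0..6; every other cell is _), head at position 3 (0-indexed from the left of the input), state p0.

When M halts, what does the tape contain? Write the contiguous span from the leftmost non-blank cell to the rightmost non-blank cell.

11_21_111

state=p0 head=3 tape=112[2]211__   (p0,2)→(p0,_,right)
state=p0 head=4 tape=112_[2]11__   (p0,2)→(p0,_,right)
state=p0 head=5 tape=112__[1]1__   (p0,1)→(p4,1,right)
state=p4 head=6 tape=112__1[1]__   (p4,1)→(p2,1,right)
state=p2 head=7 tape=112__11[_]_   (p2,_)→(p4,1,left)
state=p4 head=6 tape=112__1[1]1_   (p4,1)→(p2,1,right)
state=p2 head=7 tape=112__11[1]_   (p2,1)→(p2,2,right)
state=p2 head=8 tape=112__112[_]   (p2,_)→(p4,1,left)
state=p4 head=7 tape=112__11[2]1   (p4,2)→(p2,_,left)
state=p2 head=6 tape=112__1[1]_1   (p2,1)→(p2,2,right)
state=p2 head=7 tape=112__12[_]1   (p2,_)→(p4,1,left)
state=p4 head=6 tape=112__1[2]11   (p4,2)→(p2,_,left)
state=p2 head=5 tape=112__[1]_11   (p2,1)→(p2,2,right)
state=p2 head=6 tape=112__2[_]11   (p2,_)→(p4,1,left)
state=p4 head=5 tape=112__[2]111   (p4,2)→(p2,_,left)
state=p2 head=4 tape=112_[_]_111   (p2,_)→(p4,1,left)
state=p4 head=3 tape=112[_]1_111   (p4,_)→(p2,2,left)
state=p2 head=2 tape=11[2]21_111   (p2,2)→(p3,_,left)
state=p3 head=1 tape=1[1]_21_111
The non-blank tape span at halt is 11_21_111.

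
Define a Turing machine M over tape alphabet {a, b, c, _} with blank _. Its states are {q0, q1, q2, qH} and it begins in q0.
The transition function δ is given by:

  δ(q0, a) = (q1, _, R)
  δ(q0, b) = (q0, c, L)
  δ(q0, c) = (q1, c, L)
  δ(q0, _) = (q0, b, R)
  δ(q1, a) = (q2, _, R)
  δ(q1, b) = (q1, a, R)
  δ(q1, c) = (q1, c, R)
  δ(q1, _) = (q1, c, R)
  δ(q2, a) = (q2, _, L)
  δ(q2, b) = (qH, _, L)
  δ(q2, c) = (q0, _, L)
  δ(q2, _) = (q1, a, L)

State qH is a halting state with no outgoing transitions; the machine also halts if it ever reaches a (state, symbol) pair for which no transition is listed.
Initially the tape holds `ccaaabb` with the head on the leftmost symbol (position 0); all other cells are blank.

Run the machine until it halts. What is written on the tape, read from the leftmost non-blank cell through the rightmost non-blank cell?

q0 | _[c]caaabb   read c → write c, move L, go to q1
q1 | [_]ccaaabb   read _ → write c, move R, go to q1
q1 | c[c]caaabb   read c → write c, move R, go to q1
q1 | cc[c]aaabb   read c → write c, move R, go to q1
q1 | ccc[a]aabb   read a → write _, move R, go to q2
q2 | ccc_[a]abb   read a → write _, move L, go to q2
q2 | ccc[_]_abb   read _ → write a, move L, go to q1
q1 | cc[c]a_abb   read c → write c, move R, go to q1
q1 | ccc[a]_abb   read a → write _, move R, go to q2
q2 | ccc_[_]abb   read _ → write a, move L, go to q1
q1 | ccc[_]aabb   read _ → write c, move R, go to q1
q1 | cccc[a]abb   read a → write _, move R, go to q2
q2 | cccc_[a]bb   read a → write _, move L, go to q2
q2 | cccc[_]_bb   read _ → write a, move L, go to q1
q1 | ccc[c]a_bb   read c → write c, move R, go to q1
q1 | cccc[a]_bb   read a → write _, move R, go to q2
q2 | cccc_[_]bb   read _ → write a, move L, go to q1
q1 | cccc[_]abb   read _ → write c, move R, go to q1
q1 | ccccc[a]bb   read a → write _, move R, go to q2
q2 | ccccc_[b]b   read b → write _, move L, go to qH
qH | ccccc[_]_b
The non-blank tape span at halt is ccccc__b.

ccccc__b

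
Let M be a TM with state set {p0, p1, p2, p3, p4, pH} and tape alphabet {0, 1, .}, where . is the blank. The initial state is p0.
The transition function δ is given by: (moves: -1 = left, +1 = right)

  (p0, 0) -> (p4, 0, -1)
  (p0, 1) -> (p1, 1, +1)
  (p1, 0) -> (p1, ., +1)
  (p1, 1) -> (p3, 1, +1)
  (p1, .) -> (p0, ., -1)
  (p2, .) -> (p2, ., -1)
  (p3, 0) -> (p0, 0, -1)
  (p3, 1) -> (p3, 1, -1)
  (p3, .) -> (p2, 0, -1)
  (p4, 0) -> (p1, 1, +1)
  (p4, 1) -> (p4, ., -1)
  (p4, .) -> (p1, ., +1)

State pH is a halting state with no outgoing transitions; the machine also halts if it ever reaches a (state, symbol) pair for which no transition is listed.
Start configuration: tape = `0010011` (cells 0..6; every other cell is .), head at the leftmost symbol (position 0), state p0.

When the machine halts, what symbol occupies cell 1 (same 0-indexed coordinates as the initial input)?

.

p0 | .[0]010011   read 0 → write 0, move -1, go to p4
p4 | [.]0010011   read . → write ., move +1, go to p1
p1 | .[0]010011   read 0 → write ., move +1, go to p1
p1 | ..[0]10011   read 0 → write ., move +1, go to p1
p1 | ...[1]0011   read 1 → write 1, move +1, go to p3
p3 | ...1[0]011   read 0 → write 0, move -1, go to p0
p0 | ...[1]0011   read 1 → write 1, move +1, go to p1
p1 | ...1[0]011   read 0 → write ., move +1, go to p1
p1 | ...1.[0]11   read 0 → write ., move +1, go to p1
p1 | ...1..[1]1   read 1 → write 1, move +1, go to p3
p3 | ...1..1[1]   read 1 → write 1, move -1, go to p3
p3 | ...1..[1]1   read 1 → write 1, move -1, go to p3
p3 | ...1.[.]11   read . → write 0, move -1, go to p2
p2 | ...1[.]011   read . → write ., move -1, go to p2
p2 | ...[1].011
Cell 1 holds . when M halts.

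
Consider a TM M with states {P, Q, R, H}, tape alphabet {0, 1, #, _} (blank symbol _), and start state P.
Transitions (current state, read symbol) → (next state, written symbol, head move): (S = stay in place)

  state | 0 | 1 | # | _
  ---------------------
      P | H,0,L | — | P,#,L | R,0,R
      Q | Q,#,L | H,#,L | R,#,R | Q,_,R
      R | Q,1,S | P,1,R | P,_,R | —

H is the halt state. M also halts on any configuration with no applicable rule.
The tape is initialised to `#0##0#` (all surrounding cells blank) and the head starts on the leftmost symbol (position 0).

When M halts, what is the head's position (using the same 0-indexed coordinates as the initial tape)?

0

state=P head=0 tape=_[#]0##0#   (P,#)→(P,#,L)
state=P head=-1 tape=[_]#0##0#   (P,_)→(R,0,R)
state=R head=0 tape=0[#]0##0#   (R,#)→(P,_,R)
state=P head=1 tape=0_[0]##0#   (P,0)→(H,0,L)
state=H head=0 tape=0[_]0##0#
At halt the head is at cell 0.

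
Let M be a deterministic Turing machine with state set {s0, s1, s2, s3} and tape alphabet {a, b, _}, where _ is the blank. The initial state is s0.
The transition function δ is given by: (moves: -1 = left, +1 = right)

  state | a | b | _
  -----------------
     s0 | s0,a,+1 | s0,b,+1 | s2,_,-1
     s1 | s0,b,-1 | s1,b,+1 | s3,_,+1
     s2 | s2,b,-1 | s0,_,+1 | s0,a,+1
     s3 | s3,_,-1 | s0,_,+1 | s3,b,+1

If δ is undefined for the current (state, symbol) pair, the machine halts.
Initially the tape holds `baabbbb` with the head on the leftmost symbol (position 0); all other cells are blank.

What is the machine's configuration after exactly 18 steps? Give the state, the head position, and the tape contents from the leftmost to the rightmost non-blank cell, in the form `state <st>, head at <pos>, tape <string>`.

state=s0 head=0 tape=[b]aabbbb_   (s0,b)→(s0,b,+1)
state=s0 head=1 tape=b[a]abbbb_   (s0,a)→(s0,a,+1)
state=s0 head=2 tape=ba[a]bbbb_   (s0,a)→(s0,a,+1)
state=s0 head=3 tape=baa[b]bbb_   (s0,b)→(s0,b,+1)
state=s0 head=4 tape=baab[b]bb_   (s0,b)→(s0,b,+1)
state=s0 head=5 tape=baabb[b]b_   (s0,b)→(s0,b,+1)
state=s0 head=6 tape=baabbb[b]_   (s0,b)→(s0,b,+1)
state=s0 head=7 tape=baabbbb[_]   (s0,_)→(s2,_,-1)
state=s2 head=6 tape=baabbb[b]_   (s2,b)→(s0,_,+1)
state=s0 head=7 tape=baabbb_[_]   (s0,_)→(s2,_,-1)
state=s2 head=6 tape=baabbb[_]_   (s2,_)→(s0,a,+1)
state=s0 head=7 tape=baabbba[_]   (s0,_)→(s2,_,-1)
state=s2 head=6 tape=baabbb[a]_   (s2,a)→(s2,b,-1)
state=s2 head=5 tape=baabb[b]b_   (s2,b)→(s0,_,+1)
state=s0 head=6 tape=baabb_[b]_   (s0,b)→(s0,b,+1)
state=s0 head=7 tape=baabb_b[_]   (s0,_)→(s2,_,-1)
state=s2 head=6 tape=baabb_[b]_   (s2,b)→(s0,_,+1)
state=s0 head=7 tape=baabb__[_]   (s0,_)→(s2,_,-1)
state=s2 head=6 tape=baabb_[_]_
After 18 steps: state s2, head at 6, tape baabb.

state s2, head at 6, tape baabb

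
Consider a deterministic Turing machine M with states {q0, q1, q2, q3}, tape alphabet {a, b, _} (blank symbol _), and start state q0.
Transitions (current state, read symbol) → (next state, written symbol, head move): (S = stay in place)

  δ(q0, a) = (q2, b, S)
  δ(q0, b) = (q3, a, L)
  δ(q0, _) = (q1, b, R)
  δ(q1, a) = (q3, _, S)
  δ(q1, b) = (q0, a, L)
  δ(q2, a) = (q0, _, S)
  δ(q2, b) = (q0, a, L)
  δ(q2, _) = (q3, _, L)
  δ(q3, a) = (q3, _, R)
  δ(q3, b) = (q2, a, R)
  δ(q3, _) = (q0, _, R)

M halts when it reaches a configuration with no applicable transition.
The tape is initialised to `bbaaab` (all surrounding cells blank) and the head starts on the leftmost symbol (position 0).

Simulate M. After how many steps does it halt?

37

state=q0 head=0 tape=_[b]baaab__   (q0,b)→(q3,a,L)
state=q3 head=-1 tape=[_]abaaab__   (q3,_)→(q0,_,R)
state=q0 head=0 tape=_[a]baaab__   (q0,a)→(q2,b,S)
state=q2 head=0 tape=_[b]baaab__   (q2,b)→(q0,a,L)
state=q0 head=-1 tape=[_]abaaab__   (q0,_)→(q1,b,R)
state=q1 head=0 tape=b[a]baaab__   (q1,a)→(q3,_,S)
state=q3 head=0 tape=b[_]baaab__   (q3,_)→(q0,_,R)
state=q0 head=1 tape=b_[b]aaab__   (q0,b)→(q3,a,L)
state=q3 head=0 tape=b[_]aaaab__   (q3,_)→(q0,_,R)
state=q0 head=1 tape=b_[a]aaab__   (q0,a)→(q2,b,S)
state=q2 head=1 tape=b_[b]aaab__   (q2,b)→(q0,a,L)
state=q0 head=0 tape=b[_]aaaab__   (q0,_)→(q1,b,R)
state=q1 head=1 tape=bb[a]aaab__   (q1,a)→(q3,_,S)
state=q3 head=1 tape=bb[_]aaab__   (q3,_)→(q0,_,R)
state=q0 head=2 tape=bb_[a]aab__   (q0,a)→(q2,b,S)
state=q2 head=2 tape=bb_[b]aab__   (q2,b)→(q0,a,L)
state=q0 head=1 tape=bb[_]aaab__   (q0,_)→(q1,b,R)
state=q1 head=2 tape=bbb[a]aab__   (q1,a)→(q3,_,S)
state=q3 head=2 tape=bbb[_]aab__   (q3,_)→(q0,_,R)
state=q0 head=3 tape=bbb_[a]ab__   (q0,a)→(q2,b,S)
state=q2 head=3 tape=bbb_[b]ab__   (q2,b)→(q0,a,L)
state=q0 head=2 tape=bbb[_]aab__   (q0,_)→(q1,b,R)
state=q1 head=3 tape=bbbb[a]ab__   (q1,a)→(q3,_,S)
state=q3 head=3 tape=bbbb[_]ab__   (q3,_)→(q0,_,R)
state=q0 head=4 tape=bbbb_[a]b__   (q0,a)→(q2,b,S)
state=q2 head=4 tape=bbbb_[b]b__   (q2,b)→(q0,a,L)
state=q0 head=3 tape=bbbb[_]ab__   (q0,_)→(q1,b,R)
state=q1 head=4 tape=bbbbb[a]b__   (q1,a)→(q3,_,S)
state=q3 head=4 tape=bbbbb[_]b__   (q3,_)→(q0,_,R)
state=q0 head=5 tape=bbbbb_[b]__   (q0,b)→(q3,a,L)
state=q3 head=4 tape=bbbbb[_]a__   (q3,_)→(q0,_,R)
state=q0 head=5 tape=bbbbb_[a]__   (q0,a)→(q2,b,S)
state=q2 head=5 tape=bbbbb_[b]__   (q2,b)→(q0,a,L)
state=q0 head=4 tape=bbbbb[_]a__   (q0,_)→(q1,b,R)
state=q1 head=5 tape=bbbbbb[a]__   (q1,a)→(q3,_,S)
state=q3 head=5 tape=bbbbbb[_]__   (q3,_)→(q0,_,R)
state=q0 head=6 tape=bbbbbb_[_]_   (q0,_)→(q1,b,R)
state=q1 head=7 tape=bbbbbb_b[_]
M halts after 37 transitions.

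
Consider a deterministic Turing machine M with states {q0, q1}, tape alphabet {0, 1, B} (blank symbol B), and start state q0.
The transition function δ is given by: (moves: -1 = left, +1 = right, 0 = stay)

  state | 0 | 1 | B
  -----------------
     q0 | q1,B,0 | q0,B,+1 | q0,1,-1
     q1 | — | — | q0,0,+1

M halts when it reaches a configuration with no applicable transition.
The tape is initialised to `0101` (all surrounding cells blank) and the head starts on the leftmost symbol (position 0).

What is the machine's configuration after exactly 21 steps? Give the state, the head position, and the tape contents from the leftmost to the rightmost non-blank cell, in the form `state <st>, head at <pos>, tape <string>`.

state=q0 head=0 tape=[0]101BBB   (q0,0)→(q1,B,0)
state=q1 head=0 tape=[B]101BBB   (q1,B)→(q0,0,+1)
state=q0 head=1 tape=0[1]01BBB   (q0,1)→(q0,B,+1)
state=q0 head=2 tape=0B[0]1BBB   (q0,0)→(q1,B,0)
state=q1 head=2 tape=0B[B]1BBB   (q1,B)→(q0,0,+1)
state=q0 head=3 tape=0B0[1]BBB   (q0,1)→(q0,B,+1)
state=q0 head=4 tape=0B0B[B]BB   (q0,B)→(q0,1,-1)
state=q0 head=3 tape=0B0[B]1BB   (q0,B)→(q0,1,-1)
state=q0 head=2 tape=0B[0]11BB   (q0,0)→(q1,B,0)
state=q1 head=2 tape=0B[B]11BB   (q1,B)→(q0,0,+1)
state=q0 head=3 tape=0B0[1]1BB   (q0,1)→(q0,B,+1)
state=q0 head=4 tape=0B0B[1]BB   (q0,1)→(q0,B,+1)
state=q0 head=5 tape=0B0BB[B]B   (q0,B)→(q0,1,-1)
state=q0 head=4 tape=0B0B[B]1B   (q0,B)→(q0,1,-1)
state=q0 head=3 tape=0B0[B]11B   (q0,B)→(q0,1,-1)
state=q0 head=2 tape=0B[0]111B   (q0,0)→(q1,B,0)
state=q1 head=2 tape=0B[B]111B   (q1,B)→(q0,0,+1)
state=q0 head=3 tape=0B0[1]11B   (q0,1)→(q0,B,+1)
state=q0 head=4 tape=0B0B[1]1B   (q0,1)→(q0,B,+1)
state=q0 head=5 tape=0B0BB[1]B   (q0,1)→(q0,B,+1)
state=q0 head=6 tape=0B0BBB[B]   (q0,B)→(q0,1,-1)
state=q0 head=5 tape=0B0BB[B]1
After 21 steps: state q0, head at 5, tape 0B0BBB1.

state q0, head at 5, tape 0B0BBB1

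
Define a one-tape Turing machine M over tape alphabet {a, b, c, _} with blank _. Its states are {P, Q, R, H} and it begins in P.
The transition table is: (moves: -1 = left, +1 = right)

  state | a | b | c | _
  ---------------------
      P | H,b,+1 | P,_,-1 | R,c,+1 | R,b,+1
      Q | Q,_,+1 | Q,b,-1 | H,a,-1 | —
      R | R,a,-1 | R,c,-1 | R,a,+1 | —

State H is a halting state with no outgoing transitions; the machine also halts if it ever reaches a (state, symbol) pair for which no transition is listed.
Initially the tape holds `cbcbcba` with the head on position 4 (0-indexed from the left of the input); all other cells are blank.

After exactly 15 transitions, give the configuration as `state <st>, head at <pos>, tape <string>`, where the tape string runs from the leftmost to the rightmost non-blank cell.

state=P head=4 tape=cbcb[c]ba   (P,c)→(R,c,+1)
state=R head=5 tape=cbcbc[b]a   (R,b)→(R,c,-1)
state=R head=4 tape=cbcb[c]ca   (R,c)→(R,a,+1)
state=R head=5 tape=cbcba[c]a   (R,c)→(R,a,+1)
state=R head=6 tape=cbcbaa[a]   (R,a)→(R,a,-1)
state=R head=5 tape=cbcba[a]a   (R,a)→(R,a,-1)
state=R head=4 tape=cbcb[a]aa   (R,a)→(R,a,-1)
state=R head=3 tape=cbc[b]aaa   (R,b)→(R,c,-1)
state=R head=2 tape=cb[c]caaa   (R,c)→(R,a,+1)
state=R head=3 tape=cba[c]aaa   (R,c)→(R,a,+1)
state=R head=4 tape=cbaa[a]aa   (R,a)→(R,a,-1)
state=R head=3 tape=cba[a]aaa   (R,a)→(R,a,-1)
state=R head=2 tape=cb[a]aaaa   (R,a)→(R,a,-1)
state=R head=1 tape=c[b]aaaaa   (R,b)→(R,c,-1)
state=R head=0 tape=[c]caaaaa   (R,c)→(R,a,+1)
state=R head=1 tape=a[c]aaaaa
After 15 steps: state R, head at 1, tape acaaaaa.

state R, head at 1, tape acaaaaa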